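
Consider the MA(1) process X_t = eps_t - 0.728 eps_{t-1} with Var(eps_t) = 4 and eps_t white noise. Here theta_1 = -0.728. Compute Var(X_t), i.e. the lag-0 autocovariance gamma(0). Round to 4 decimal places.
\gamma(0) = 6.1199

For an MA(q) process X_t = eps_t + sum_i theta_i eps_{t-i} with
Var(eps_t) = sigma^2, the variance is
  gamma(0) = sigma^2 * (1 + sum_i theta_i^2).
  sum_i theta_i^2 = (-0.728)^2 = 0.529984.
  gamma(0) = 4 * (1 + 0.529984) = 4 * 1.529984 = 6.119936, which rounds to 6.1199.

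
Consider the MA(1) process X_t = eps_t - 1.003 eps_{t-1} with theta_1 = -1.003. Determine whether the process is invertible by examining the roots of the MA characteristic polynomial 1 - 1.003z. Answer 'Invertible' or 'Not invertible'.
\text{Not invertible}

The MA(q) characteristic polynomial is P(z) = 1 - 1.003z.
Invertibility requires all roots to lie outside the unit circle, i.e. |z| > 1 for every root.
This is linear in z: 1 + (-1.003) z = 0  =>  z = -1/(-1.003) = 0.997009,  |z| = 0.997009.
Moduli of all roots: 0.9970.
All moduli strictly greater than 1? No.
Verdict: Not invertible.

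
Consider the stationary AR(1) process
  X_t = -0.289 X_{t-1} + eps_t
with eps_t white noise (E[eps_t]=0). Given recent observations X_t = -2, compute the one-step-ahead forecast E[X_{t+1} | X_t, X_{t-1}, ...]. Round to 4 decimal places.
E[X_{t+1} \mid \mathcal F_t] = 0.5780

For an AR(p) model X_t = c + sum_i phi_i X_{t-i} + eps_t, the
one-step-ahead conditional mean is
  E[X_{t+1} | X_t, ...] = c + sum_i phi_i X_{t+1-i}.
Substitute known values:
  E[X_{t+1} | ...] = (-0.289) * (-2)
                   = 0.5780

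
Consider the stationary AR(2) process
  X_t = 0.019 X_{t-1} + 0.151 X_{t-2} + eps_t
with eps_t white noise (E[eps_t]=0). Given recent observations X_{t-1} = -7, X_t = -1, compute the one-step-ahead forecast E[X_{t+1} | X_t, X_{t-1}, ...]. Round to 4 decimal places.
E[X_{t+1} \mid \mathcal F_t] = -1.0760

For an AR(p) model X_t = c + sum_i phi_i X_{t-i} + eps_t, the
one-step-ahead conditional mean is
  E[X_{t+1} | X_t, ...] = c + sum_i phi_i X_{t+1-i}.
Substitute known values:
  E[X_{t+1} | ...] = (0.019) * (-1) + (0.151) * (-7)
                   = -1.0760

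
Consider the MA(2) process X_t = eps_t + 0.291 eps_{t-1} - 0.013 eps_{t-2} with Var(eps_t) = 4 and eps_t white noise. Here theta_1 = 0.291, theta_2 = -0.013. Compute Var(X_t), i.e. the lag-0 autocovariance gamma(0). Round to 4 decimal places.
\gamma(0) = 4.3394

For an MA(q) process X_t = eps_t + sum_i theta_i eps_{t-i} with
Var(eps_t) = sigma^2, the variance is
  gamma(0) = sigma^2 * (1 + sum_i theta_i^2).
  sum_i theta_i^2 = (0.291)^2 + (-0.013)^2 = 0.084681 + 0.000169 = 0.08485.
  gamma(0) = 4 * (1 + 0.08485) = 4 * 1.08485 = 4.3394.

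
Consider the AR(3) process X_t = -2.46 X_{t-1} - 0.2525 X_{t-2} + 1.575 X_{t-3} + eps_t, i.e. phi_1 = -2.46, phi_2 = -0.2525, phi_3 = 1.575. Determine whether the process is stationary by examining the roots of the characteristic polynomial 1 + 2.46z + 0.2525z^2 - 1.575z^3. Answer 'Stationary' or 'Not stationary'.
\text{Not stationary}

The AR(p) characteristic polynomial is P(z) = 1 + 2.46z + 0.2525z^2 - 1.575z^3.
Stationarity requires all roots to lie outside the unit circle, i.e. |z| > 1 for every root.
Degree 3: look for a simple real root z0 first, then factor out (1 - z/z0) and solve the remaining quadratic.
Testing z0 = -0.8: P(-0.8) = 1 + (2.46)(-0.8) + (0.2525)(-0.8)^2 + (-1.575)(-0.8)^3
  = 1 + (-1.968) + (0.1616) + (0.8064) = 0.  So z_0 = -0.8 is a root, |z_0| = 0.8.
Divide out the factor (1 + 1.25 z) = (1 - z/z0) (since 1/z0 = -1.25):
  P(z) = (1 + 1.25 z)(1 + (1.21) z + (-1.26) z^2)
  [check: z-coef 1.21 - (-1.25) = 2.46; z^2-coef -1.26 - (-1.25)(1.21) = 0.2525; z^3-coef -(-1.25)(-1.26) = -1.575.]
Remaining roots from the quadratic factor 1 + (1.21) z + (-1.26) z^2:
  Set 1 + (1.21) z + (-1.26) z^2 = 0, i.e. a z^2 + b z + c = 0 with a = -1.26, b = 1.21, c = 1.
  Discriminant D = b^2 - 4ac = (1.21)^2 - 4*(-1.26)*1 = 1.4641 - (-5.04) = 6.5041.
  D >= 0, so the roots are real: z = (-b +/- sqrt(D)) / (2a) = (-1.21 +/- 2.550314) / (-2.52).
    z_1 = (-1.21 + 2.550314) / (-2.52) = -0.5319,   |z_1| = 0.5319.
    z_2 = (-1.21 - 2.550314) / (-2.52) = 1.4922,   |z_2| = 1.4922.
Moduli of all roots: 0.8000, 0.5319, 1.4922.
All moduli strictly greater than 1? No.
Verdict: Not stationary.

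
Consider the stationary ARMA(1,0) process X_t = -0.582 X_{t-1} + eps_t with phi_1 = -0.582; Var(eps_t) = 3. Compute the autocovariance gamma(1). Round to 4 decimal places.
\gamma(1) = -2.6403

Multiply the model equation by X_{t-k} and take expectations. With theta_0 = psi_0 = 1 and psi_j the MA(infinity) weights, this gives
  gamma(k) - sum_i phi_i gamma(k-i) = c_k,
  c_k = sigma^2 * sum_{j=k..q} theta_j psi_{j-k}   (c_k = 0 for k > q),
using gamma(-m) = gamma(m).
Pure AR (q = 0): c_0 = sigma^2 = 3, c_k = 0 for k >= 1.
Equations for k = 0 and k = 1 (AR order 1):
  gamma(0) = phi_1 gamma(1) + c_0
  gamma(1) = phi_1 gamma(0) + c_1
Substituting the second into the first: gamma(0) (1 - phi_1^2) = c_0 + phi_1 c_1, so
  gamma(0) = c_0 / (1 - phi_1^2) = 3 / (1 - (-0.582)^2) = 3 / 0.661276 = 4.536684.
  gamma(1) = phi_1 gamma(0) = (-0.582)(4.536684) = -2.64035.
Therefore gamma(1) = -2.6403 (to 4 decimal places).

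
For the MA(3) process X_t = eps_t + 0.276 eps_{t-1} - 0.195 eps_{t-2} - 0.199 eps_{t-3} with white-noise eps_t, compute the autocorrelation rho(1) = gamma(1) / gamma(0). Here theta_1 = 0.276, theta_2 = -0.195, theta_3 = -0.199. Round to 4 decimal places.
\rho(1) = 0.2262

For an MA(q) process with theta_0 = 1, the autocovariance is
  gamma(k) = sigma^2 * sum_{i=0..q-k} theta_i * theta_{i+k},
and rho(k) = gamma(k) / gamma(0). Sigma^2 cancels.
  numerator   = (1)*(0.276) + (0.276)*(-0.195) + (-0.195)*(-0.199) = 0.260985.
  denominator = (1)^2 + (0.276)^2 + (-0.195)^2 + (-0.199)^2 = 1.153802.
  rho(1) = 0.260985 / 1.153802 = 0.2262.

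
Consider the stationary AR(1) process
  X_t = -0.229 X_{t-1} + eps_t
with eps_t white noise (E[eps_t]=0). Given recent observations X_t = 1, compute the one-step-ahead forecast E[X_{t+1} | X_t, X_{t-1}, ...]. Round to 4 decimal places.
E[X_{t+1} \mid \mathcal F_t] = -0.2290

For an AR(p) model X_t = c + sum_i phi_i X_{t-i} + eps_t, the
one-step-ahead conditional mean is
  E[X_{t+1} | X_t, ...] = c + sum_i phi_i X_{t+1-i}.
Substitute known values:
  E[X_{t+1} | ...] = (-0.229) * (1)
                   = -0.2290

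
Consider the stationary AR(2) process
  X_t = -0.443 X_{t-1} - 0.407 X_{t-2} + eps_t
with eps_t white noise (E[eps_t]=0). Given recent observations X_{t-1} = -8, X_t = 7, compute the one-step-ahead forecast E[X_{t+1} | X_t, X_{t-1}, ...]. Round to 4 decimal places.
E[X_{t+1} \mid \mathcal F_t] = 0.1550

For an AR(p) model X_t = c + sum_i phi_i X_{t-i} + eps_t, the
one-step-ahead conditional mean is
  E[X_{t+1} | X_t, ...] = c + sum_i phi_i X_{t+1-i}.
Substitute known values:
  E[X_{t+1} | ...] = (-0.443) * (7) + (-0.407) * (-8)
                   = 0.1550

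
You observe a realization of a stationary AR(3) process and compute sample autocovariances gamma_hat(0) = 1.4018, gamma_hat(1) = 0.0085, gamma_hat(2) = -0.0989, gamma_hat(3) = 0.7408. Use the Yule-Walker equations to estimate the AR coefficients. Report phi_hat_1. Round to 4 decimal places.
\hat\phi_{1} = 0.0440

The Yule-Walker equations for an AR(p) process read, in matrix form,
  Gamma_p phi = r_p,   with   (Gamma_p)_{ij} = gamma(|i - j|),
                       (r_p)_i = gamma(i),   i,j = 1..p.
Substitute the sample gammas (Toeplitz matrix and right-hand side of size 3):
  Gamma_p = [[1.4018, 0.0085, -0.0989], [0.0085, 1.4018, 0.0085], [-0.0989, 0.0085, 1.4018]]
  r_p     = [0.0085, -0.0989, 0.7408]
Written out (R1..R3):
  (R1) 1.4018 phi_1 + 0.0085 phi_2 - 0.0989 phi_3 = 0.0085
  (R2) 0.0085 phi_1 + 1.4018 phi_2 + 0.0085 phi_3 = -0.0989
  (R3) -0.0989 phi_1 + 0.0085 phi_2 + 1.4018 phi_3 = 0.7408
Gaussian elimination:
  R2 <- R2 - (0.0085/1.4018) R1 = R2 - (0.006064) R1:  1.401748 phi_2 + 0.0091 phi_3 = -0.098952
  R3 <- R3 - (-0.0989/1.4018) R1 = R3 - (-0.070552) R1:  0.0091 phi_2 + 1.394822 phi_3 = 0.7414
  R3 <- R3 - (0.0091/1.401748) R2 = R3 - (0.006492) R2:  1.394763 phi_3 = 0.742042
Back-substitution:
  phi_hat_3 = 0.742042 / 1.394763 = 0.53202
  phi_hat_2 = (-0.098952 - (0.0091)(0.53202)) / 1.401748 = -0.074045
  phi_hat_1 = (0.0085 - (0.0085)(-0.074045) - (-0.0989)(0.53202)) / 1.4018 = 0.044048
So phi_hat = [0.0440, -0.0740, 0.5320].
Therefore phi_hat_1 = 0.0440.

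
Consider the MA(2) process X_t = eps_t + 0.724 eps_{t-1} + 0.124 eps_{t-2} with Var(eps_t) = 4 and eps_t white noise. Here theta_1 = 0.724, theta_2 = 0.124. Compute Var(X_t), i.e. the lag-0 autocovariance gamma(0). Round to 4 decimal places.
\gamma(0) = 6.1582

For an MA(q) process X_t = eps_t + sum_i theta_i eps_{t-i} with
Var(eps_t) = sigma^2, the variance is
  gamma(0) = sigma^2 * (1 + sum_i theta_i^2).
  sum_i theta_i^2 = (0.724)^2 + (0.124)^2 = 0.524176 + 0.015376 = 0.539552.
  gamma(0) = 4 * (1 + 0.539552) = 4 * 1.539552 = 6.158208, which rounds to 6.1582.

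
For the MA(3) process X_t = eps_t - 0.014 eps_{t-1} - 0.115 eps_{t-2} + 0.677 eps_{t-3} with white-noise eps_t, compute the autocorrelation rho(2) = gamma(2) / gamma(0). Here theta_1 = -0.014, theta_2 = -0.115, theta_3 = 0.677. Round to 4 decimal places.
\rho(2) = -0.0846

For an MA(q) process with theta_0 = 1, the autocovariance is
  gamma(k) = sigma^2 * sum_{i=0..q-k} theta_i * theta_{i+k},
and rho(k) = gamma(k) / gamma(0). Sigma^2 cancels.
  numerator   = (1)*(-0.115) + (-0.014)*(0.677) = -0.124478.
  denominator = (1)^2 + (-0.014)^2 + (-0.115)^2 + (0.677)^2 = 1.47175.
  rho(2) = -0.124478 / 1.47175 = -0.0846.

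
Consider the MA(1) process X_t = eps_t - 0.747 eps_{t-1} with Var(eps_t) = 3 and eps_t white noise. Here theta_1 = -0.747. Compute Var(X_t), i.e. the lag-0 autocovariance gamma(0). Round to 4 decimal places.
\gamma(0) = 4.6740

For an MA(q) process X_t = eps_t + sum_i theta_i eps_{t-i} with
Var(eps_t) = sigma^2, the variance is
  gamma(0) = sigma^2 * (1 + sum_i theta_i^2).
  sum_i theta_i^2 = (-0.747)^2 = 0.558009.
  gamma(0) = 3 * (1 + 0.558009) = 3 * 1.558009 = 4.674027, which rounds to 4.6740.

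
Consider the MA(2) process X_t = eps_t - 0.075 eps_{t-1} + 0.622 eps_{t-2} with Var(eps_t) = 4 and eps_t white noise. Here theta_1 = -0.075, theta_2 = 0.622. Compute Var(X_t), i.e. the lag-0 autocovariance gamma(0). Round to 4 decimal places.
\gamma(0) = 5.5700

For an MA(q) process X_t = eps_t + sum_i theta_i eps_{t-i} with
Var(eps_t) = sigma^2, the variance is
  gamma(0) = sigma^2 * (1 + sum_i theta_i^2).
  sum_i theta_i^2 = (-0.075)^2 + (0.622)^2 = 0.005625 + 0.386884 = 0.392509.
  gamma(0) = 4 * (1 + 0.392509) = 4 * 1.392509 = 5.570036, which rounds to 5.5700.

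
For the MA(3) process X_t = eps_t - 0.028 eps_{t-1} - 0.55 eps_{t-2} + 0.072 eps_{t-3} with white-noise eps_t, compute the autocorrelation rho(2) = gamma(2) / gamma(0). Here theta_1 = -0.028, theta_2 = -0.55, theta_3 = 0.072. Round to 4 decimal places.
\rho(2) = -0.4219

For an MA(q) process with theta_0 = 1, the autocovariance is
  gamma(k) = sigma^2 * sum_{i=0..q-k} theta_i * theta_{i+k},
and rho(k) = gamma(k) / gamma(0). Sigma^2 cancels.
  numerator   = (1)*(-0.55) + (-0.028)*(0.072) = -0.552016.
  denominator = (1)^2 + (-0.028)^2 + (-0.55)^2 + (0.072)^2 = 1.308468.
  rho(2) = -0.552016 / 1.308468 = -0.4219.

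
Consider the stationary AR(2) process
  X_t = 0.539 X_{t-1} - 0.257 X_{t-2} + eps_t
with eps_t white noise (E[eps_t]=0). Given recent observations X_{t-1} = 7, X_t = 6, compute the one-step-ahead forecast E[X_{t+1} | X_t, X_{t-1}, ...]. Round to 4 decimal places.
E[X_{t+1} \mid \mathcal F_t] = 1.4350

For an AR(p) model X_t = c + sum_i phi_i X_{t-i} + eps_t, the
one-step-ahead conditional mean is
  E[X_{t+1} | X_t, ...] = c + sum_i phi_i X_{t+1-i}.
Substitute known values:
  E[X_{t+1} | ...] = (0.539) * (6) + (-0.257) * (7)
                   = 1.4350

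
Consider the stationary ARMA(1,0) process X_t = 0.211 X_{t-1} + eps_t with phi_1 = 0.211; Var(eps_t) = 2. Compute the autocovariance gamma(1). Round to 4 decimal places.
\gamma(1) = 0.4417

Multiply the model equation by X_{t-k} and take expectations. With theta_0 = psi_0 = 1 and psi_j the MA(infinity) weights, this gives
  gamma(k) - sum_i phi_i gamma(k-i) = c_k,
  c_k = sigma^2 * sum_{j=k..q} theta_j psi_{j-k}   (c_k = 0 for k > q),
using gamma(-m) = gamma(m).
Pure AR (q = 0): c_0 = sigma^2 = 2, c_k = 0 for k >= 1.
Equations for k = 0 and k = 1 (AR order 1):
  gamma(0) = phi_1 gamma(1) + c_0
  gamma(1) = phi_1 gamma(0) + c_1
Substituting the second into the first: gamma(0) (1 - phi_1^2) = c_0 + phi_1 c_1, so
  gamma(0) = c_0 / (1 - phi_1^2) = 2 / (1 - (0.211)^2) = 2 / 0.955479 = 2.093191.
  gamma(1) = phi_1 gamma(0) = (0.211)(2.093191) = 0.441663.
Therefore gamma(1) = 0.4417 (to 4 decimal places).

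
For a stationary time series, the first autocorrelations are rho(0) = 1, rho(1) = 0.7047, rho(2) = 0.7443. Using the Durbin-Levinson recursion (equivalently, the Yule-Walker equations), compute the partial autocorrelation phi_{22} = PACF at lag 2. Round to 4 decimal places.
\phi_{22} = 0.4921

The PACF at lag k is phi_{kk}, the last component of the solution
to the Yule-Walker system G_k phi = r_k where
  (G_k)_{ij} = rho(|i - j|), (r_k)_i = rho(i), i,j = 1..k.
Equivalently, Durbin-Levinson gives phi_{kk} iteratively:
  phi_{11} = rho(1)
  phi_{kk} = [rho(k) - sum_{j=1..k-1} phi_{k-1,j} rho(k-j)]
            / [1 - sum_{j=1..k-1} phi_{k-1,j} rho(j)],
  phi_{k,j} = phi_{k-1,j} - phi_{kk} phi_{k-1,k-j},  j = 1..k-1.
Step k = 1:
  phi_11 = rho(1) = 0.7047.
Step k = 2:
  phi_22 = [rho(2) - phi_11 rho(1)] / [1 - phi_11 rho(1)] = [0.7443 - (0.7047)(0.7047)] / [1 - (0.7047)(0.7047)]
         = 0.24769791 / 0.50339791 = 0.4921.
Therefore phi_{22} = 0.4921.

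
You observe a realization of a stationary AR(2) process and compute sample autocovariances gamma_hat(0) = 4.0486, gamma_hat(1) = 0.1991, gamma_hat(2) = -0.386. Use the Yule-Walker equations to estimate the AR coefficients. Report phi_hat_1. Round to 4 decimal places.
\hat\phi_{1} = 0.0540

The Yule-Walker equations for an AR(p) process read, in matrix form,
  Gamma_p phi = r_p,   with   (Gamma_p)_{ij} = gamma(|i - j|),
                       (r_p)_i = gamma(i),   i,j = 1..p.
Substitute the sample gammas (Toeplitz matrix and right-hand side of size 2):
  Gamma_p = [[4.0486, 0.1991], [0.1991, 4.0486]]
  r_p     = [0.1991, -0.386]
Written out:
  4.0486 phi_1 + 0.1991 phi_2 = 0.1991
  0.1991 phi_1 + 4.0486 phi_2 = -0.386
Solve by Cramer's rule:
  det = gamma(0)^2 - gamma(1)^2 = (4.0486)^2 - (0.1991)^2 = 16.39116196 - 0.03964081 = 16.35152115
  phi_hat_1 = [gamma(1) gamma(0) - gamma(1) gamma(2)] / det = [(0.1991)(4.0486) - (0.1991)(-0.386)] / 16.35152115 = 0.88292886 / 16.35152115 = 0.054
  phi_hat_2 = [gamma(0) gamma(2) - gamma(1)^2] / det = [(4.0486)(-0.386) - (0.1991)^2] / 16.35152115 = -1.60240041 / 16.35152115 = -0.098
So phi_hat = [0.0540, -0.0980].
Therefore phi_hat_1 = 0.0540.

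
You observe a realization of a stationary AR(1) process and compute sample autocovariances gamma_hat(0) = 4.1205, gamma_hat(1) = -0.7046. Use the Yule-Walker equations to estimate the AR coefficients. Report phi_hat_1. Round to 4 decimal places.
\hat\phi_{1} = -0.1710

The Yule-Walker equations for an AR(p) process read, in matrix form,
  Gamma_p phi = r_p,   with   (Gamma_p)_{ij} = gamma(|i - j|),
                       (r_p)_i = gamma(i),   i,j = 1..p.
Substitute the sample gammas (Toeplitz matrix and right-hand side of size 1):
  Gamma_p = [[4.1205]]
  r_p     = [-0.7046]
With p = 1 this is the single equation gamma(0) phi_1 = gamma(1):
  phi_hat_1 = gamma(1) / gamma(0) = -0.7046 / 4.1205 = -0.1710.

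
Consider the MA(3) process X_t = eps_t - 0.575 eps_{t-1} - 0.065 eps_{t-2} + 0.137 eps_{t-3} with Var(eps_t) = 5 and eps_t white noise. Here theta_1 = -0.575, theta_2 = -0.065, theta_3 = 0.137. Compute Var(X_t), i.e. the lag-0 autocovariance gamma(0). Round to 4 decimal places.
\gamma(0) = 6.7681

For an MA(q) process X_t = eps_t + sum_i theta_i eps_{t-i} with
Var(eps_t) = sigma^2, the variance is
  gamma(0) = sigma^2 * (1 + sum_i theta_i^2).
  sum_i theta_i^2 = (-0.575)^2 + (-0.065)^2 + (0.137)^2 = 0.330625 + 0.004225 + 0.018769 = 0.353619.
  gamma(0) = 5 * (1 + 0.353619) = 5 * 1.353619 = 6.768095, which rounds to 6.7681.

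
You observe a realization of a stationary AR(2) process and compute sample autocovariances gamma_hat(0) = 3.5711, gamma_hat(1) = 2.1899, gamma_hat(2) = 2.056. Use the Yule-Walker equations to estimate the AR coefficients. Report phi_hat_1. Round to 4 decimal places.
\hat\phi_{1} = 0.4170

The Yule-Walker equations for an AR(p) process read, in matrix form,
  Gamma_p phi = r_p,   with   (Gamma_p)_{ij} = gamma(|i - j|),
                       (r_p)_i = gamma(i),   i,j = 1..p.
Substitute the sample gammas (Toeplitz matrix and right-hand side of size 2):
  Gamma_p = [[3.5711, 2.1899], [2.1899, 3.5711]]
  r_p     = [2.1899, 2.056]
Written out:
  3.5711 phi_1 + 2.1899 phi_2 = 2.1899
  2.1899 phi_1 + 3.5711 phi_2 = 2.056
Solve by Cramer's rule:
  det = gamma(0)^2 - gamma(1)^2 = (3.5711)^2 - (2.1899)^2 = 12.75275521 - 4.79566201 = 7.9570932
  phi_hat_1 = [gamma(1) gamma(0) - gamma(1) gamma(2)] / det = [(2.1899)(3.5711) - (2.1899)(2.056)] / 7.9570932 = 3.31791749 / 7.9570932 = 0.417
  phi_hat_2 = [gamma(0) gamma(2) - gamma(1)^2] / det = [(3.5711)(2.056) - (2.1899)^2] / 7.9570932 = 2.54651959 / 7.9570932 = 0.32
So phi_hat = [0.4170, 0.3200].
Therefore phi_hat_1 = 0.4170.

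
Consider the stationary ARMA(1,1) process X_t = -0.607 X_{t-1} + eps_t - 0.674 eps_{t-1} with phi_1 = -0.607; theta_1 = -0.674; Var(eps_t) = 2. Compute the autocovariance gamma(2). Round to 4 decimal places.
\gamma(2) = 3.4698

Multiply the model equation by X_{t-k} and take expectations. With theta_0 = psi_0 = 1 and psi_j the MA(infinity) weights, this gives
  gamma(k) - sum_i phi_i gamma(k-i) = c_k,
  c_k = sigma^2 * sum_{j=k..q} theta_j psi_{j-k}   (c_k = 0 for k > q),
using gamma(-m) = gamma(m).
psi-weights needed (psi_j = theta_j + sum_i phi_i psi_{j-i}):
  psi_1 = theta_1 + phi_1 = -0.674 + (-0.607) = -1.281
Right-hand sides:
  c_0 = sigma^2 (1 + theta_1 psi_1) = 2 * (1 + (-0.674)(-1.281)) = 2 * 1.863394 = 3.726788
  c_1 = sigma^2 theta_1 = 2 * (-0.674) = -1.348
  c_2 = 0
Equations for k = 0 and k = 1 (AR order 1):
  gamma(0) = phi_1 gamma(1) + c_0
  gamma(1) = phi_1 gamma(0) + c_1
Substituting the second into the first: gamma(0) (1 - phi_1^2) = c_0 + phi_1 c_1, so
  gamma(0) = (c_0 + phi_1 c_1) / (1 - phi_1^2) = (3.726788 + (-0.607)(-1.348)) / (1 - (-0.607)^2) = 4.545024 / 0.631551 = 7.196606.
  gamma(1) = phi_1 gamma(0) + c_1 = (-0.607)(7.196606) + (-1.348) = -5.71634.
For k = 2 (> q): gamma(2) = phi_1 gamma(1) = (-0.607)(-5.71634) = 3.469818.
Therefore gamma(2) = 3.4698 (to 4 decimal places).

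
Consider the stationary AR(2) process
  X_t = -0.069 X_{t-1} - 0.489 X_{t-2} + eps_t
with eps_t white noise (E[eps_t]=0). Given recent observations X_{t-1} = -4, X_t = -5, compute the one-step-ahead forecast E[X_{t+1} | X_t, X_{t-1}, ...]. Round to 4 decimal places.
E[X_{t+1} \mid \mathcal F_t] = 2.3010

For an AR(p) model X_t = c + sum_i phi_i X_{t-i} + eps_t, the
one-step-ahead conditional mean is
  E[X_{t+1} | X_t, ...] = c + sum_i phi_i X_{t+1-i}.
Substitute known values:
  E[X_{t+1} | ...] = (-0.069) * (-5) + (-0.489) * (-4)
                   = 2.3010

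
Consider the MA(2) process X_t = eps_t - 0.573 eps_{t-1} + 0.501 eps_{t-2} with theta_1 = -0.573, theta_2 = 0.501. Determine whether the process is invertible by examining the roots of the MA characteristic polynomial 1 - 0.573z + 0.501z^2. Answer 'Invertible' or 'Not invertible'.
\text{Invertible}

The MA(q) characteristic polynomial is P(z) = 1 - 0.573z + 0.501z^2.
Invertibility requires all roots to lie outside the unit circle, i.e. |z| > 1 for every root.
Set 1 + (-0.573) z + (0.501) z^2 = 0, i.e. a z^2 + b z + c = 0 with a = 0.501, b = -0.573, c = 1.
Discriminant D = b^2 - 4ac = (-0.573)^2 - 4*(0.501)*1 = 0.328329 - (2.004) = -1.675671.
D < 0, so the roots are the complex-conjugate pair z = (-b +/- i sqrt(-D)) / (2a) = 0.5719 +/- 1.2919i.
For a conjugate pair |z|^2 = z * conj(z) = (product of roots) = c/a = 1/(0.501) = 1.996008, so |z| = sqrt(1.996008) = 1.4128 for both roots.
Moduli of all roots: 1.4128, 1.4128.
All moduli strictly greater than 1? Yes.
Verdict: Invertible.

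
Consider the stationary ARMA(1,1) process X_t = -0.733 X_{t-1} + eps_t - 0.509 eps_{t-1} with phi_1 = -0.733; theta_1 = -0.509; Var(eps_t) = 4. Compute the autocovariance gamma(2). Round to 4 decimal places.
\gamma(2) = 10.8063

Multiply the model equation by X_{t-k} and take expectations. With theta_0 = psi_0 = 1 and psi_j the MA(infinity) weights, this gives
  gamma(k) - sum_i phi_i gamma(k-i) = c_k,
  c_k = sigma^2 * sum_{j=k..q} theta_j psi_{j-k}   (c_k = 0 for k > q),
using gamma(-m) = gamma(m).
psi-weights needed (psi_j = theta_j + sum_i phi_i psi_{j-i}):
  psi_1 = theta_1 + phi_1 = -0.509 + (-0.733) = -1.242
Right-hand sides:
  c_0 = sigma^2 (1 + theta_1 psi_1) = 4 * (1 + (-0.509)(-1.242)) = 4 * 1.632178 = 6.528712
  c_1 = sigma^2 theta_1 = 4 * (-0.509) = -2.036
  c_2 = 0
Equations for k = 0 and k = 1 (AR order 1):
  gamma(0) = phi_1 gamma(1) + c_0
  gamma(1) = phi_1 gamma(0) + c_1
Substituting the second into the first: gamma(0) (1 - phi_1^2) = c_0 + phi_1 c_1, so
  gamma(0) = (c_0 + phi_1 c_1) / (1 - phi_1^2) = (6.528712 + (-0.733)(-2.036)) / (1 - (-0.733)^2) = 8.0211 / 0.462711 = 17.33501.
  gamma(1) = phi_1 gamma(0) + c_1 = (-0.733)(17.33501) + (-2.036) = -14.742563.
For k = 2 (> q): gamma(2) = phi_1 gamma(1) = (-0.733)(-14.742563) = 10.806298.
Therefore gamma(2) = 10.8063 (to 4 decimal places).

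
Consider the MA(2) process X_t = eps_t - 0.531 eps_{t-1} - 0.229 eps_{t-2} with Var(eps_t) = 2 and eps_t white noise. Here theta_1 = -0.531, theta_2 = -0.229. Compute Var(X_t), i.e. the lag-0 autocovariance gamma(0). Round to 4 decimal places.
\gamma(0) = 2.6688

For an MA(q) process X_t = eps_t + sum_i theta_i eps_{t-i} with
Var(eps_t) = sigma^2, the variance is
  gamma(0) = sigma^2 * (1 + sum_i theta_i^2).
  sum_i theta_i^2 = (-0.531)^2 + (-0.229)^2 = 0.281961 + 0.052441 = 0.334402.
  gamma(0) = 2 * (1 + 0.334402) = 2 * 1.334402 = 2.668804, which rounds to 2.6688.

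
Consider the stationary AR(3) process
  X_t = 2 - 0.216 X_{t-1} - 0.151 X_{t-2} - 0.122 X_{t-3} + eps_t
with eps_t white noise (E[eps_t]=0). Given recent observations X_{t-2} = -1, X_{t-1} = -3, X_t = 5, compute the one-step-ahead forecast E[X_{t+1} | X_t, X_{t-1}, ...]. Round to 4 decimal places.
E[X_{t+1} \mid \mathcal F_t] = 1.4950

For an AR(p) model X_t = c + sum_i phi_i X_{t-i} + eps_t, the
one-step-ahead conditional mean is
  E[X_{t+1} | X_t, ...] = c + sum_i phi_i X_{t+1-i}.
Substitute known values:
  E[X_{t+1} | ...] = 2 + (-0.216) * (5) + (-0.151) * (-3) + (-0.122) * (-1)
                   = 1.4950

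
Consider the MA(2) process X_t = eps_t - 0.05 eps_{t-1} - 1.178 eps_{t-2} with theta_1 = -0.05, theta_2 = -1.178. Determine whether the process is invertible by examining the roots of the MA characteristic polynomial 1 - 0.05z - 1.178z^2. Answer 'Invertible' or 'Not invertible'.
\text{Not invertible}

The MA(q) characteristic polynomial is P(z) = 1 - 0.05z - 1.178z^2.
Invertibility requires all roots to lie outside the unit circle, i.e. |z| > 1 for every root.
Set 1 + (-0.05) z + (-1.178) z^2 = 0, i.e. a z^2 + b z + c = 0 with a = -1.178, b = -0.05, c = 1.
Discriminant D = b^2 - 4ac = (-0.05)^2 - 4*(-1.178)*1 = 0.0025 - (-4.712) = 4.7145.
D >= 0, so the roots are real: z = (-b +/- sqrt(D)) / (2a) = (0.05 +/- 2.17129) / (-2.356).
  z_1 = (0.05 + 2.17129) / (-2.356) = -0.9428,   |z_1| = 0.9428.
  z_2 = (0.05 - 2.17129) / (-2.356) = 0.9004,   |z_2| = 0.9004.
Moduli of all roots: 0.9428, 0.9004.
All moduli strictly greater than 1? No.
Verdict: Not invertible.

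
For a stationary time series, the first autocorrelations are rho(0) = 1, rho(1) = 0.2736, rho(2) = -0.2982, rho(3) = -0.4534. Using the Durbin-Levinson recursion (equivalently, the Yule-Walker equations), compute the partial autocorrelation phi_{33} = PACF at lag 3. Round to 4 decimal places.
\phi_{33} = -0.2951

The PACF at lag k is phi_{kk}, the last component of the solution
to the Yule-Walker system G_k phi = r_k where
  (G_k)_{ij} = rho(|i - j|), (r_k)_i = rho(i), i,j = 1..k.
Equivalently, Durbin-Levinson gives phi_{kk} iteratively:
  phi_{11} = rho(1)
  phi_{kk} = [rho(k) - sum_{j=1..k-1} phi_{k-1,j} rho(k-j)]
            / [1 - sum_{j=1..k-1} phi_{k-1,j} rho(j)],
  phi_{k,j} = phi_{k-1,j} - phi_{kk} phi_{k-1,k-j},  j = 1..k-1.
Step k = 1:
  phi_11 = rho(1) = 0.2736.
Step k = 2:
  phi_22 = [rho(2) - phi_11 rho(1)] / [1 - phi_11 rho(1)] = [-0.2982 - (0.2736)(0.2736)] / [1 - (0.2736)(0.2736)]
         = -0.37305696 / 0.92514304 = -0.403242.
  Update: phi_21 = phi_11 - phi_22 phi_11 = 0.2736 - (-0.403242)(0.2736) = 0.383927.
Step k = 3:
  phi_33 = [rho(3) - phi_21 rho(2) - phi_22 rho(1)] / [1 - phi_21 rho(1) - phi_22 rho(2)]
    numerator   = -0.4534 - (0.383927)(-0.2982) - (-0.403242)(0.2736) = -0.22858579
    denominator = 1 - (0.383927)(0.2736) - (-0.403242)(-0.2982) = 0.77471063
  phi_33 = -0.22858579 / 0.77471063 = -0.2951.
Therefore phi_{33} = -0.2951.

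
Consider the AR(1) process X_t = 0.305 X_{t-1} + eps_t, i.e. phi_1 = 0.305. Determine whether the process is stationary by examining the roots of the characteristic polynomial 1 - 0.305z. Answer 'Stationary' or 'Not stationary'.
\text{Stationary}

The AR(p) characteristic polynomial is P(z) = 1 - 0.305z.
Stationarity requires all roots to lie outside the unit circle, i.e. |z| > 1 for every root.
This is linear in z: 1 + (-0.305) z = 0  =>  z = -1/(-0.305) = 3.278689,  |z| = 3.278689.
Moduli of all roots: 3.2787.
All moduli strictly greater than 1? Yes.
Verdict: Stationary.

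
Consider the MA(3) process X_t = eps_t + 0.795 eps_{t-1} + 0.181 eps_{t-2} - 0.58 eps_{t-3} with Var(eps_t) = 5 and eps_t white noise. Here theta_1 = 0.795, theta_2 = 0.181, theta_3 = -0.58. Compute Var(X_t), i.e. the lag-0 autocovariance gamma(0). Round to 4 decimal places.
\gamma(0) = 10.0059

For an MA(q) process X_t = eps_t + sum_i theta_i eps_{t-i} with
Var(eps_t) = sigma^2, the variance is
  gamma(0) = sigma^2 * (1 + sum_i theta_i^2).
  sum_i theta_i^2 = (0.795)^2 + (0.181)^2 + (-0.58)^2 = 0.632025 + 0.032761 + 0.3364 = 1.001186.
  gamma(0) = 5 * (1 + 1.001186) = 5 * 2.001186 = 10.00593, which rounds to 10.0059.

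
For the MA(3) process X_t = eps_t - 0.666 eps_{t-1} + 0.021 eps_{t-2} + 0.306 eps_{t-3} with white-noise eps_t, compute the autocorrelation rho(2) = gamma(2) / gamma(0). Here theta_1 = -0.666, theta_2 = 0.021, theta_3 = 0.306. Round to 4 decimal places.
\rho(2) = -0.1189

For an MA(q) process with theta_0 = 1, the autocovariance is
  gamma(k) = sigma^2 * sum_{i=0..q-k} theta_i * theta_{i+k},
and rho(k) = gamma(k) / gamma(0). Sigma^2 cancels.
  numerator   = (1)*(0.021) + (-0.666)*(0.306) = -0.182796.
  denominator = (1)^2 + (-0.666)^2 + (0.021)^2 + (0.306)^2 = 1.537633.
  rho(2) = -0.182796 / 1.537633 = -0.1189.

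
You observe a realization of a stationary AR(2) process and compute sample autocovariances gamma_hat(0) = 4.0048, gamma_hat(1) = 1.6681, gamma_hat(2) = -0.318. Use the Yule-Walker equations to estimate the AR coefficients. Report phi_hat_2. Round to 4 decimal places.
\hat\phi_{2} = -0.3060

The Yule-Walker equations for an AR(p) process read, in matrix form,
  Gamma_p phi = r_p,   with   (Gamma_p)_{ij} = gamma(|i - j|),
                       (r_p)_i = gamma(i),   i,j = 1..p.
Substitute the sample gammas (Toeplitz matrix and right-hand side of size 2):
  Gamma_p = [[4.0048, 1.6681], [1.6681, 4.0048]]
  r_p     = [1.6681, -0.318]
Written out:
  4.0048 phi_1 + 1.6681 phi_2 = 1.6681
  1.6681 phi_1 + 4.0048 phi_2 = -0.318
Solve by Cramer's rule:
  det = gamma(0)^2 - gamma(1)^2 = (4.0048)^2 - (1.6681)^2 = 16.03842304 - 2.78255761 = 13.25586543
  phi_hat_1 = [gamma(1) gamma(0) - gamma(1) gamma(2)] / det = [(1.6681)(4.0048) - (1.6681)(-0.318)] / 13.25586543 = 7.21086268 / 13.25586543 = 0.544
  phi_hat_2 = [gamma(0) gamma(2) - gamma(1)^2] / det = [(4.0048)(-0.318) - (1.6681)^2] / 13.25586543 = -4.05608401 / 13.25586543 = -0.306
So phi_hat = [0.5440, -0.3060].
Therefore phi_hat_2 = -0.3060.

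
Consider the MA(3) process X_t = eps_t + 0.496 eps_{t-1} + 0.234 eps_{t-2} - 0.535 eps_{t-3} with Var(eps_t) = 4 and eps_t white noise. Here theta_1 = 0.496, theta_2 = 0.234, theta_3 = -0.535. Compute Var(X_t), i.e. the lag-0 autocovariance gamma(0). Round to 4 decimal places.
\gamma(0) = 6.3480

For an MA(q) process X_t = eps_t + sum_i theta_i eps_{t-i} with
Var(eps_t) = sigma^2, the variance is
  gamma(0) = sigma^2 * (1 + sum_i theta_i^2).
  sum_i theta_i^2 = (0.496)^2 + (0.234)^2 + (-0.535)^2 = 0.246016 + 0.054756 + 0.286225 = 0.586997.
  gamma(0) = 4 * (1 + 0.586997) = 4 * 1.586997 = 6.347988, which rounds to 6.3480.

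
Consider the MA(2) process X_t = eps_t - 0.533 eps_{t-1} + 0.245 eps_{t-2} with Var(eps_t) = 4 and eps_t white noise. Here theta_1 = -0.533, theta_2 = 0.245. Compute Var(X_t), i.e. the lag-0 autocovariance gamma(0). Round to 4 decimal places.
\gamma(0) = 5.3765

For an MA(q) process X_t = eps_t + sum_i theta_i eps_{t-i} with
Var(eps_t) = sigma^2, the variance is
  gamma(0) = sigma^2 * (1 + sum_i theta_i^2).
  sum_i theta_i^2 = (-0.533)^2 + (0.245)^2 = 0.284089 + 0.060025 = 0.344114.
  gamma(0) = 4 * (1 + 0.344114) = 4 * 1.344114 = 5.376456, which rounds to 5.3765.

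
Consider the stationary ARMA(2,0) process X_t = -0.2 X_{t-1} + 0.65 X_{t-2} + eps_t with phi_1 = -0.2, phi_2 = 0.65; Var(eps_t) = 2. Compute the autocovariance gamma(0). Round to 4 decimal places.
\gamma(0) = 5.1423

Multiply the model equation by X_{t-k} and take expectations. With theta_0 = psi_0 = 1 and psi_j the MA(infinity) weights, this gives
  gamma(k) - sum_i phi_i gamma(k-i) = c_k,
  c_k = sigma^2 * sum_{j=k..q} theta_j psi_{j-k}   (c_k = 0 for k > q),
using gamma(-m) = gamma(m).
Pure AR (q = 0): c_0 = sigma^2 = 2, c_k = 0 for k >= 1.
Equations for k = 0, 1, 2 (AR order 2, c_2 = 0):
  (E0) gamma(0) = phi_1 gamma(1) + phi_2 gamma(2) + c_0
  (E1) gamma(1) = phi_1 gamma(0) + phi_2 gamma(1) + c_1
  (E2) gamma(2) = phi_1 gamma(1) + phi_2 gamma(0)
From (E1): gamma(1) = A gamma(0) + B with
  A = phi_1 / (1 - phi_2) = -0.2 / 0.35 = -0.571429,   B = c_1 / (1 - phi_2) = 0 / 0.35 = 0.
Insert (E2) into (E0): gamma(0) (1 - phi_2^2) = phi_1 (1 + phi_2) gamma(1) + c_0.
  phi_1 (1 + phi_2) = (-0.2)(1.65) = -0.33,   1 - phi_2^2 = 0.5775.
Replace gamma(1) by A gamma(0) + B and collect gamma(0):
  gamma(0) [0.5775 - (-0.33)(-0.571429)] = c_0 = 2
  gamma(0) * 0.388929 = 2
  gamma(0) = 2 / 0.388929 = 5.142332.
Therefore gamma(0) = 5.1423 (to 4 decimal places).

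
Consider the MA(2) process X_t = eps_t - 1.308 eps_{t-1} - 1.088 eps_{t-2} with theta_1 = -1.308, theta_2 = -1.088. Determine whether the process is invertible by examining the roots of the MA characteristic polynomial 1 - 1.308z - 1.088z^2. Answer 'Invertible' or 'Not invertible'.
\text{Not invertible}

The MA(q) characteristic polynomial is P(z) = 1 - 1.308z - 1.088z^2.
Invertibility requires all roots to lie outside the unit circle, i.e. |z| > 1 for every root.
Set 1 + (-1.308) z + (-1.088) z^2 = 0, i.e. a z^2 + b z + c = 0 with a = -1.088, b = -1.308, c = 1.
Discriminant D = b^2 - 4ac = (-1.308)^2 - 4*(-1.088)*1 = 1.710864 - (-4.352) = 6.062864.
D >= 0, so the roots are real: z = (-b +/- sqrt(D)) / (2a) = (1.308 +/- 2.462288) / (-2.176).
  z_1 = (1.308 + 2.462288) / (-2.176) = -1.7327,   |z_1| = 1.7327.
  z_2 = (1.308 - 2.462288) / (-2.176) = 0.5305,   |z_2| = 0.5305.
Moduli of all roots: 1.7327, 0.5305.
All moduli strictly greater than 1? No.
Verdict: Not invertible.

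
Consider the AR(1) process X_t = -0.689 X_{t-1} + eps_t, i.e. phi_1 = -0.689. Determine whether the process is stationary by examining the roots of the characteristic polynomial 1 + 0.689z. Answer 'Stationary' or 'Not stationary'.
\text{Stationary}

The AR(p) characteristic polynomial is P(z) = 1 + 0.689z.
Stationarity requires all roots to lie outside the unit circle, i.e. |z| > 1 for every root.
This is linear in z: 1 + (0.689) z = 0  =>  z = -1/(0.689) = -1.451379,  |z| = 1.451379.
Moduli of all roots: 1.4514.
All moduli strictly greater than 1? Yes.
Verdict: Stationary.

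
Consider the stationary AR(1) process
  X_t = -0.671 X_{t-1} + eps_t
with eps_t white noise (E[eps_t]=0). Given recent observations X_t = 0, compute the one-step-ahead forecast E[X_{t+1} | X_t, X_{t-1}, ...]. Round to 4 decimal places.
E[X_{t+1} \mid \mathcal F_t] = 0.0000

For an AR(p) model X_t = c + sum_i phi_i X_{t-i} + eps_t, the
one-step-ahead conditional mean is
  E[X_{t+1} | X_t, ...] = c + sum_i phi_i X_{t+1-i}.
Substitute known values:
  E[X_{t+1} | ...] = (-0.671) * (0)
                   = 0.0000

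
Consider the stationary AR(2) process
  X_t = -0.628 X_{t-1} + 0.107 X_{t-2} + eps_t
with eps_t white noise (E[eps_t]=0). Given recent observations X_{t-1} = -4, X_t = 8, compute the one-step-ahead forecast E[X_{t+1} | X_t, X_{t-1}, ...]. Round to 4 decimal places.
E[X_{t+1} \mid \mathcal F_t] = -5.4520

For an AR(p) model X_t = c + sum_i phi_i X_{t-i} + eps_t, the
one-step-ahead conditional mean is
  E[X_{t+1} | X_t, ...] = c + sum_i phi_i X_{t+1-i}.
Substitute known values:
  E[X_{t+1} | ...] = (-0.628) * (8) + (0.107) * (-4)
                   = -5.4520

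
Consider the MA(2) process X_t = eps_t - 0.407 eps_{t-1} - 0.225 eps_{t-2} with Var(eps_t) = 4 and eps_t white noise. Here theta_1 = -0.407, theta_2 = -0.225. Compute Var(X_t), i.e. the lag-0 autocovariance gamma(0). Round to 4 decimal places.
\gamma(0) = 4.8651

For an MA(q) process X_t = eps_t + sum_i theta_i eps_{t-i} with
Var(eps_t) = sigma^2, the variance is
  gamma(0) = sigma^2 * (1 + sum_i theta_i^2).
  sum_i theta_i^2 = (-0.407)^2 + (-0.225)^2 = 0.165649 + 0.050625 = 0.216274.
  gamma(0) = 4 * (1 + 0.216274) = 4 * 1.216274 = 4.865096, which rounds to 4.8651.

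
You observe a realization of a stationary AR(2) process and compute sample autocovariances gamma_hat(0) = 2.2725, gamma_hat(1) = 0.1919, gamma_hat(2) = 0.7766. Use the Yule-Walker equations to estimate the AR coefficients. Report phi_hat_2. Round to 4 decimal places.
\hat\phi_{2} = 0.3370

The Yule-Walker equations for an AR(p) process read, in matrix form,
  Gamma_p phi = r_p,   with   (Gamma_p)_{ij} = gamma(|i - j|),
                       (r_p)_i = gamma(i),   i,j = 1..p.
Substitute the sample gammas (Toeplitz matrix and right-hand side of size 2):
  Gamma_p = [[2.2725, 0.1919], [0.1919, 2.2725]]
  r_p     = [0.1919, 0.7766]
Written out:
  2.2725 phi_1 + 0.1919 phi_2 = 0.1919
  0.1919 phi_1 + 2.2725 phi_2 = 0.7766
Solve by Cramer's rule:
  det = gamma(0)^2 - gamma(1)^2 = (2.2725)^2 - (0.1919)^2 = 5.16425625 - 0.03682561 = 5.12743064
  phi_hat_1 = [gamma(1) gamma(0) - gamma(1) gamma(2)] / det = [(0.1919)(2.2725) - (0.1919)(0.7766)] / 5.12743064 = 0.28706321 / 5.12743064 = 0.056
  phi_hat_2 = [gamma(0) gamma(2) - gamma(1)^2] / det = [(2.2725)(0.7766) - (0.1919)^2] / 5.12743064 = 1.72799789 / 5.12743064 = 0.337
So phi_hat = [0.0560, 0.3370].
Therefore phi_hat_2 = 0.3370.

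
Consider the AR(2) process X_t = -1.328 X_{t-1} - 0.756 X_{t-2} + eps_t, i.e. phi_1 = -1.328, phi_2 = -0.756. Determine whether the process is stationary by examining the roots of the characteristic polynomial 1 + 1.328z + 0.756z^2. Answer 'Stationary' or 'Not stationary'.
\text{Stationary}

The AR(p) characteristic polynomial is P(z) = 1 + 1.328z + 0.756z^2.
Stationarity requires all roots to lie outside the unit circle, i.e. |z| > 1 for every root.
Set 1 + (1.328) z + (0.756) z^2 = 0, i.e. a z^2 + b z + c = 0 with a = 0.756, b = 1.328, c = 1.
Discriminant D = b^2 - 4ac = (1.328)^2 - 4*(0.756)*1 = 1.763584 - (3.024) = -1.260416.
D < 0, so the roots are the complex-conjugate pair z = (-b +/- i sqrt(-D)) / (2a) = -0.8783 +/- 0.7425i.
For a conjugate pair |z|^2 = z * conj(z) = (product of roots) = c/a = 1/(0.756) = 1.322751, so |z| = sqrt(1.322751) = 1.1501 for both roots.
Moduli of all roots: 1.1501, 1.1501.
All moduli strictly greater than 1? Yes.
Verdict: Stationary.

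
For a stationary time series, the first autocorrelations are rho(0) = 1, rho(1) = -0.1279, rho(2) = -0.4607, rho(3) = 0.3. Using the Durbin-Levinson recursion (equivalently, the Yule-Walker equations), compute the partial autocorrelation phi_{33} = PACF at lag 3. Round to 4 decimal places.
\phi_{33} = 0.2000

The PACF at lag k is phi_{kk}, the last component of the solution
to the Yule-Walker system G_k phi = r_k where
  (G_k)_{ij} = rho(|i - j|), (r_k)_i = rho(i), i,j = 1..k.
Equivalently, Durbin-Levinson gives phi_{kk} iteratively:
  phi_{11} = rho(1)
  phi_{kk} = [rho(k) - sum_{j=1..k-1} phi_{k-1,j} rho(k-j)]
            / [1 - sum_{j=1..k-1} phi_{k-1,j} rho(j)],
  phi_{k,j} = phi_{k-1,j} - phi_{kk} phi_{k-1,k-j},  j = 1..k-1.
Step k = 1:
  phi_11 = rho(1) = -0.1279.
Step k = 2:
  phi_22 = [rho(2) - phi_11 rho(1)] / [1 - phi_11 rho(1)] = [-0.4607 - (-0.1279)(-0.1279)] / [1 - (-0.1279)(-0.1279)]
         = -0.47705841 / 0.98364159 = -0.484992.
  Update: phi_21 = phi_11 - phi_22 phi_11 = -0.1279 - (-0.484992)(-0.1279) = -0.18993.
Step k = 3:
  phi_33 = [rho(3) - phi_21 rho(2) - phi_22 rho(1)] / [1 - phi_21 rho(1) - phi_22 rho(2)]
    numerator   = 0.3 - (-0.18993)(-0.4607) - (-0.484992)(-0.1279) = 0.15046853
    denominator = 1 - (-0.18993)(-0.1279) - (-0.484992)(-0.4607) = 0.75227203
  phi_33 = 0.15046853 / 0.75227203 = 0.2.
Therefore phi_{33} = 0.2000.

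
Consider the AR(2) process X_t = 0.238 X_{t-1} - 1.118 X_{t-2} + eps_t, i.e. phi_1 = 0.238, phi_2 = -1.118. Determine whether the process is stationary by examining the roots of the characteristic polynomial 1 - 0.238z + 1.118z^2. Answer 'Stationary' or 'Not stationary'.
\text{Not stationary}

The AR(p) characteristic polynomial is P(z) = 1 - 0.238z + 1.118z^2.
Stationarity requires all roots to lie outside the unit circle, i.e. |z| > 1 for every root.
Set 1 + (-0.238) z + (1.118) z^2 = 0, i.e. a z^2 + b z + c = 0 with a = 1.118, b = -0.238, c = 1.
Discriminant D = b^2 - 4ac = (-0.238)^2 - 4*(1.118)*1 = 0.056644 - (4.472) = -4.415356.
D < 0, so the roots are the complex-conjugate pair z = (-b +/- i sqrt(-D)) / (2a) = 0.1064 +/- 0.9397i.
For a conjugate pair |z|^2 = z * conj(z) = (product of roots) = c/a = 1/(1.118) = 0.894454, so |z| = sqrt(0.894454) = 0.9458 for both roots.
Moduli of all roots: 0.9458, 0.9458.
All moduli strictly greater than 1? No.
Verdict: Not stationary.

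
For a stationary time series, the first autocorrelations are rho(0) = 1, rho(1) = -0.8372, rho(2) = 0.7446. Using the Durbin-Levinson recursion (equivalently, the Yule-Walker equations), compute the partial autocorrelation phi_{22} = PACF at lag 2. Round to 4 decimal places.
\phi_{22} = 0.1461

The PACF at lag k is phi_{kk}, the last component of the solution
to the Yule-Walker system G_k phi = r_k where
  (G_k)_{ij} = rho(|i - j|), (r_k)_i = rho(i), i,j = 1..k.
Equivalently, Durbin-Levinson gives phi_{kk} iteratively:
  phi_{11} = rho(1)
  phi_{kk} = [rho(k) - sum_{j=1..k-1} phi_{k-1,j} rho(k-j)]
            / [1 - sum_{j=1..k-1} phi_{k-1,j} rho(j)],
  phi_{k,j} = phi_{k-1,j} - phi_{kk} phi_{k-1,k-j},  j = 1..k-1.
Step k = 1:
  phi_11 = rho(1) = -0.8372.
Step k = 2:
  phi_22 = [rho(2) - phi_11 rho(1)] / [1 - phi_11 rho(1)] = [0.7446 - (-0.8372)(-0.8372)] / [1 - (-0.8372)(-0.8372)]
         = 0.04369616 / 0.29909616 = 0.1461.
Therefore phi_{22} = 0.1461.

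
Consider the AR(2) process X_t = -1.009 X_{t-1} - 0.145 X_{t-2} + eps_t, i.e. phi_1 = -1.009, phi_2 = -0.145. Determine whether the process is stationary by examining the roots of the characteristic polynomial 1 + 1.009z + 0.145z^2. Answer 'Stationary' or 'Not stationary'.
\text{Stationary}

The AR(p) characteristic polynomial is P(z) = 1 + 1.009z + 0.145z^2.
Stationarity requires all roots to lie outside the unit circle, i.e. |z| > 1 for every root.
Set 1 + (1.009) z + (0.145) z^2 = 0, i.e. a z^2 + b z + c = 0 with a = 0.145, b = 1.009, c = 1.
Discriminant D = b^2 - 4ac = (1.009)^2 - 4*(0.145)*1 = 1.018081 - (0.58) = 0.438081.
D >= 0, so the roots are real: z = (-b +/- sqrt(D)) / (2a) = (-1.009 +/- 0.661877) / (0.29).
  z_1 = (-1.009 + 0.661877) / (0.29) = -1.197,   |z_1| = 1.197.
  z_2 = (-1.009 - 0.661877) / (0.29) = -5.7616,   |z_2| = 5.7616.
Moduli of all roots: 1.1970, 5.7616.
All moduli strictly greater than 1? Yes.
Verdict: Stationary.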